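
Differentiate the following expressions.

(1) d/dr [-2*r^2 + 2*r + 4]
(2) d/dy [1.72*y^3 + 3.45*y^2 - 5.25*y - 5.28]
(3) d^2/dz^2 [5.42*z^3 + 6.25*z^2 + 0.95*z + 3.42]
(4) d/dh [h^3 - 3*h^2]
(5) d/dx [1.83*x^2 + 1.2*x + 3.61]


(1) = 2 - 4*r
(2) = 5.16*y^2 + 6.9*y - 5.25
(3) = 32.52*z + 12.5
(4) = 3*h*(h - 2)
(5) = 3.66*x + 1.2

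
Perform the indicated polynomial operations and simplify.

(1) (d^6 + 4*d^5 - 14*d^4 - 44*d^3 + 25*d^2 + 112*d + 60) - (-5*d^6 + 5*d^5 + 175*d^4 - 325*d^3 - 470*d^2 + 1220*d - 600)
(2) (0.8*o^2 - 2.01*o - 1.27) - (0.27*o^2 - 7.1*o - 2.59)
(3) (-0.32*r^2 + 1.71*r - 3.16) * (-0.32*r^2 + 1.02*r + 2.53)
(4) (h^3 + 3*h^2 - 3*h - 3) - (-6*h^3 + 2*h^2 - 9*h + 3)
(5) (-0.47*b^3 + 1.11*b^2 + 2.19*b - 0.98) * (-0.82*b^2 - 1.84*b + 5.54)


(1) = 6*d^6 - d^5 - 189*d^4 + 281*d^3 + 495*d^2 - 1108*d + 660
(2) = 0.53*o^2 + 5.09*o + 1.32
(3) = 0.1024*r^4 - 0.8736*r^3 + 1.9458*r^2 + 1.1031*r - 7.9948
(4) = 7*h^3 + h^2 + 6*h - 6
(5) = 0.3854*b^5 - 0.0454*b^4 - 6.442*b^3 + 2.9234*b^2 + 13.9358*b - 5.4292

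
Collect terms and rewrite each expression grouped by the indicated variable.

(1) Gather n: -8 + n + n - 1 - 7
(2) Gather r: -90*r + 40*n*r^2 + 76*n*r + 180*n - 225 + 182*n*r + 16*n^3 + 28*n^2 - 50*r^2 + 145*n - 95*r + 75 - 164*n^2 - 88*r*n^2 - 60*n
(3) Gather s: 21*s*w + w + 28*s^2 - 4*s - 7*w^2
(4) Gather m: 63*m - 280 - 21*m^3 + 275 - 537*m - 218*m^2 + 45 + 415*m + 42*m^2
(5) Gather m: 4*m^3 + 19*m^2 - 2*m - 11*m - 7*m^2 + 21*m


(1) = 2*n - 16
(2) = 16*n^3 - 136*n^2 + 265*n + r^2*(40*n - 50) + r*(-88*n^2 + 258*n - 185) - 150
(3) = 28*s^2 + s*(21*w - 4) - 7*w^2 + w
(4) = -21*m^3 - 176*m^2 - 59*m + 40
(5) = 4*m^3 + 12*m^2 + 8*m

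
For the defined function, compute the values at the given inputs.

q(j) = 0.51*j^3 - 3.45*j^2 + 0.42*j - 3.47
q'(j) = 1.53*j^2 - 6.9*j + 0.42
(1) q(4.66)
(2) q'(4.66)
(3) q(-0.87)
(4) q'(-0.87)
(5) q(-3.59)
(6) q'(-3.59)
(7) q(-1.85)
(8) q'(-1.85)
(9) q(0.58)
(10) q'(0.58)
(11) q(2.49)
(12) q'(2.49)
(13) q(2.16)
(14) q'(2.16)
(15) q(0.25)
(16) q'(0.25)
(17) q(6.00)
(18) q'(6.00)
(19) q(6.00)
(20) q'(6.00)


(1) = -24.82
(2) = 1.49
(3) = -6.78
(4) = 7.58
(5) = -73.04
(6) = 44.91
(7) = -19.28
(8) = 18.42
(9) = -4.29
(10) = -3.07
(11) = -15.94
(12) = -7.27
(13) = -13.52
(14) = -7.35
(15) = -3.57
(16) = -1.21
(17) = -14.99
(18) = 14.10
(19) = -14.99
(20) = 14.10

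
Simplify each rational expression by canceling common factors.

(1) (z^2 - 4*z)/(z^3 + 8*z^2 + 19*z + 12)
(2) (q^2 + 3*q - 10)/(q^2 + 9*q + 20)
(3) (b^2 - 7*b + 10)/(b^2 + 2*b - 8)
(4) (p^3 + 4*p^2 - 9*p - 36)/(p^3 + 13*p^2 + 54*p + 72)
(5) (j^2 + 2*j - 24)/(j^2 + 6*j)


(1) = (z^2 - 4*z)/(z^3 + 8*z^2 + 19*z + 12)
(2) = (q - 2)/(q + 4)
(3) = (b - 5)/(b + 4)
(4) = (p - 3)/(p + 6)
(5) = (j - 4)/j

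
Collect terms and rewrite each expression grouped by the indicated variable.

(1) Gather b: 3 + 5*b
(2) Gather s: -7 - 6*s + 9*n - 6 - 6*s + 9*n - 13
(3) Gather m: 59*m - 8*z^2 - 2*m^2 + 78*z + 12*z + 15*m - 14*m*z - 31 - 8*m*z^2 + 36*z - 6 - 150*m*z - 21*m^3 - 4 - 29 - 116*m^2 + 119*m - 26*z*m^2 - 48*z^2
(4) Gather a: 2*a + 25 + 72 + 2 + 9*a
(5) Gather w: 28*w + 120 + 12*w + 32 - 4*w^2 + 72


(1) = 5*b + 3
(2) = 18*n - 12*s - 26
(3) = -21*m^3 + m^2*(-26*z - 118) + m*(-8*z^2 - 164*z + 193) - 56*z^2 + 126*z - 70
(4) = 11*a + 99
(5) = -4*w^2 + 40*w + 224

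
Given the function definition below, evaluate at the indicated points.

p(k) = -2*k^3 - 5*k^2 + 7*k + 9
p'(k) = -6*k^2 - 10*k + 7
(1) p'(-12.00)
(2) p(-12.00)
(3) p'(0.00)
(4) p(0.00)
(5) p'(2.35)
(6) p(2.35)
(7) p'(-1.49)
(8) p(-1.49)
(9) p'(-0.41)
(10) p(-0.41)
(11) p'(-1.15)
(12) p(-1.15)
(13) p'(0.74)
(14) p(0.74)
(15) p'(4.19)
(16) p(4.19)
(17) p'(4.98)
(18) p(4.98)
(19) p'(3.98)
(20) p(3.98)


(1) = -737.00
(2) = 2661.00
(3) = 7.00
(4) = 9.00
(5) = -49.64
(6) = -28.12
(7) = 8.58
(8) = -5.91
(9) = 10.09
(10) = 5.43
(11) = 10.57
(12) = -2.62
(13) = -3.69
(14) = 10.63
(15) = -140.24
(16) = -196.57
(17) = -191.60
(18) = -327.15
(19) = -127.84
(20) = -168.43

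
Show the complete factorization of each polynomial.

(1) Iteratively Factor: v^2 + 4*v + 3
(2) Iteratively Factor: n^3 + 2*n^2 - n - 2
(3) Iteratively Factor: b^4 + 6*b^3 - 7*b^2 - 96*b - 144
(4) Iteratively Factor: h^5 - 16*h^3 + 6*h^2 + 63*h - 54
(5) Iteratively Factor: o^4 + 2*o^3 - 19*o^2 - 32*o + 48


(1) = (v + 1)*(v + 3)
(2) = (n + 1)*(n^2 + n - 2) = (n + 1)*(n + 2)*(n - 1)
(3) = (b + 4)*(b^3 + 2*b^2 - 15*b - 36) = (b + 3)*(b + 4)*(b^2 - b - 12) = (b - 4)*(b + 3)*(b + 4)*(b + 3)
(4) = (h - 3)*(h^4 + 3*h^3 - 7*h^2 - 15*h + 18) = (h - 3)*(h + 3)*(h^3 - 7*h + 6) = (h - 3)*(h + 3)^2*(h^2 - 3*h + 2) = (h - 3)*(h - 1)*(h + 3)^2*(h - 2)
(5) = (o - 1)*(o^3 + 3*o^2 - 16*o - 48) = (o - 4)*(o - 1)*(o^2 + 7*o + 12) = (o - 4)*(o - 1)*(o + 3)*(o + 4)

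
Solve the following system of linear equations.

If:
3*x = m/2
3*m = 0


Then:
m = 0
x = 0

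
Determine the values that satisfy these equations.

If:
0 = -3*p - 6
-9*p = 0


Then:
No Solution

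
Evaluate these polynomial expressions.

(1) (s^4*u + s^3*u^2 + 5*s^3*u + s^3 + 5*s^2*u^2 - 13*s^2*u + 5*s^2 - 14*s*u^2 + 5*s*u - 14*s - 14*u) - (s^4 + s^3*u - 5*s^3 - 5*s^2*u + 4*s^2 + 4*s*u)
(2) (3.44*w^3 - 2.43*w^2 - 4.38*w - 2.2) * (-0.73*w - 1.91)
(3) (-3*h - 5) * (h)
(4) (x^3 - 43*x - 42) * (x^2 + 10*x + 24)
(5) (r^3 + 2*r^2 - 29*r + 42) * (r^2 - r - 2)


(1) = s^4*u - s^4 + s^3*u^2 + 4*s^3*u + 6*s^3 + 5*s^2*u^2 - 8*s^2*u + s^2 - 14*s*u^2 + s*u - 14*s - 14*u
(2) = -2.5112*w^4 - 4.7965*w^3 + 7.8387*w^2 + 9.9718*w + 4.202
(3) = -3*h^2 - 5*h
(4) = x^5 + 10*x^4 - 19*x^3 - 472*x^2 - 1452*x - 1008
(5) = r^5 + r^4 - 33*r^3 + 67*r^2 + 16*r - 84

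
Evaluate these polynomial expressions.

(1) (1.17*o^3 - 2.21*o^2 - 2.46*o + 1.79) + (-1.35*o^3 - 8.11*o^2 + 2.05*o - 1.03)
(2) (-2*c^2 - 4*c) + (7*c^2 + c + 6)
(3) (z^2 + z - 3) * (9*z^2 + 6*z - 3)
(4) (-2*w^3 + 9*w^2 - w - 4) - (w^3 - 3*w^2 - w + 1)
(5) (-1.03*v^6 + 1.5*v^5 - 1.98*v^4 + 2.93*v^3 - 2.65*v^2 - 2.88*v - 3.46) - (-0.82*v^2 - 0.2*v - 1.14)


(1) = -0.18*o^3 - 10.32*o^2 - 0.41*o + 0.76
(2) = 5*c^2 - 3*c + 6
(3) = 9*z^4 + 15*z^3 - 24*z^2 - 21*z + 9
(4) = -3*w^3 + 12*w^2 - 5
(5) = -1.03*v^6 + 1.5*v^5 - 1.98*v^4 + 2.93*v^3 - 1.83*v^2 - 2.68*v - 2.32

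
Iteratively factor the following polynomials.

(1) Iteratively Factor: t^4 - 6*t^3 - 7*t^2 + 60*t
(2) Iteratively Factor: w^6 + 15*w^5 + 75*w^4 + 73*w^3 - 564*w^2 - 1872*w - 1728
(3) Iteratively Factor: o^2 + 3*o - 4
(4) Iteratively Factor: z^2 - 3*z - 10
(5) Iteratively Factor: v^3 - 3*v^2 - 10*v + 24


(1) = (t + 3)*(t^3 - 9*t^2 + 20*t) = (t - 4)*(t + 3)*(t^2 - 5*t) = (t - 5)*(t - 4)*(t + 3)*(t)
(2) = (w + 3)*(w^5 + 12*w^4 + 39*w^3 - 44*w^2 - 432*w - 576) = (w - 3)*(w + 3)*(w^4 + 15*w^3 + 84*w^2 + 208*w + 192) = (w - 3)*(w + 3)*(w + 4)*(w^3 + 11*w^2 + 40*w + 48) = (w - 3)*(w + 3)*(w + 4)^2*(w^2 + 7*w + 12) = (w - 3)*(w + 3)^2*(w + 4)^2*(w + 4)
(3) = (o - 1)*(o + 4)
(4) = (z - 5)*(z + 2)
(5) = (v - 4)*(v^2 + v - 6) = (v - 4)*(v - 2)*(v + 3)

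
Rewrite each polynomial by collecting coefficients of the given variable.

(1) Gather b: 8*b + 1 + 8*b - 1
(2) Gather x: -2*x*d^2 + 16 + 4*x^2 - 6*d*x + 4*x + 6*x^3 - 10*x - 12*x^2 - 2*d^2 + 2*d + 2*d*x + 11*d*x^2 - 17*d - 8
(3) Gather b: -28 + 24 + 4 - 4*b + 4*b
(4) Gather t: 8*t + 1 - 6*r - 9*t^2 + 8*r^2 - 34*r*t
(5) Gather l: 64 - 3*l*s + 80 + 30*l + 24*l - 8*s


(1) = 16*b
(2) = -2*d^2 - 15*d + 6*x^3 + x^2*(11*d - 8) + x*(-2*d^2 - 4*d - 6) + 8
(3) = 0
(4) = 8*r^2 - 6*r - 9*t^2 + t*(8 - 34*r) + 1
(5) = l*(54 - 3*s) - 8*s + 144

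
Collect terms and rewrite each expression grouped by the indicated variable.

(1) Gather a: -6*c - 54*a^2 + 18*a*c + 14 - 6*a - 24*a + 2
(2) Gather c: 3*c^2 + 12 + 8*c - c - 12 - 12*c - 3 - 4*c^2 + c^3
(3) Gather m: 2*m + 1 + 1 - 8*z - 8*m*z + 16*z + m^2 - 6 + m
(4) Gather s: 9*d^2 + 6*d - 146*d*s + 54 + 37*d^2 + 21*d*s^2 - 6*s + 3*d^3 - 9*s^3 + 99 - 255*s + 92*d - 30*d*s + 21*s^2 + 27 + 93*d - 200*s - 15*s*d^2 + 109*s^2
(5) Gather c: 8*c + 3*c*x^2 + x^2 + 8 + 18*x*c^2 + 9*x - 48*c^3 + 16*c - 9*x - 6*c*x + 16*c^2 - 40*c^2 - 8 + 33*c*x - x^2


(1) = -54*a^2 + a*(18*c - 30) - 6*c + 16
(2) = c^3 - c^2 - 5*c - 3
(3) = m^2 + m*(3 - 8*z) + 8*z - 4
(4) = 3*d^3 + 46*d^2 + 191*d - 9*s^3 + s^2*(21*d + 130) + s*(-15*d^2 - 176*d - 461) + 180
(5) = -48*c^3 + c^2*(18*x - 24) + c*(3*x^2 + 27*x + 24)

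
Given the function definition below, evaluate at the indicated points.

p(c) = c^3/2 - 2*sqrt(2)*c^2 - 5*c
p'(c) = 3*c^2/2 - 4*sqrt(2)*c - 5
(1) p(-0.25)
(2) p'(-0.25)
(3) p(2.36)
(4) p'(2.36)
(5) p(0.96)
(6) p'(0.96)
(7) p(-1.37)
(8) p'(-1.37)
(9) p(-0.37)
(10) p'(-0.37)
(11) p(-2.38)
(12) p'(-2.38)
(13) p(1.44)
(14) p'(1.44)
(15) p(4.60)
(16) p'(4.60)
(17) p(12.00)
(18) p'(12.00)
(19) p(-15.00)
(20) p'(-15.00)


(1) = 1.07
(2) = -3.49
(3) = -20.98
(4) = -10.00
(5) = -6.96
(6) = -9.05
(7) = 0.26
(8) = 5.57
(9) = 1.44
(10) = -2.70
(11) = -10.86
(12) = 16.96
(13) = -11.57
(14) = -10.04
(15) = -34.18
(16) = 0.72
(17) = 396.71
(18) = 143.12
(19) = -2248.90
(20) = 417.35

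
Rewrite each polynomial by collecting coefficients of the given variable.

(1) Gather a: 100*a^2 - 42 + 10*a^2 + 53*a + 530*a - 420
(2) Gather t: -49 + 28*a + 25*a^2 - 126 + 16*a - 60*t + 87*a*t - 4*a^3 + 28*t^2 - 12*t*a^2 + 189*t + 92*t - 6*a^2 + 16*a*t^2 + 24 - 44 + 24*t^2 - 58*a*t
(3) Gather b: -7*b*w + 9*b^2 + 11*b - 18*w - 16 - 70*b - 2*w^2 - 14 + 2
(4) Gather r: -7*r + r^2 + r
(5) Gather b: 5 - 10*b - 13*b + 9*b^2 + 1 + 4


(1) = 110*a^2 + 583*a - 462
(2) = -4*a^3 + 19*a^2 + 44*a + t^2*(16*a + 52) + t*(-12*a^2 + 29*a + 221) - 195
(3) = 9*b^2 + b*(-7*w - 59) - 2*w^2 - 18*w - 28
(4) = r^2 - 6*r
(5) = 9*b^2 - 23*b + 10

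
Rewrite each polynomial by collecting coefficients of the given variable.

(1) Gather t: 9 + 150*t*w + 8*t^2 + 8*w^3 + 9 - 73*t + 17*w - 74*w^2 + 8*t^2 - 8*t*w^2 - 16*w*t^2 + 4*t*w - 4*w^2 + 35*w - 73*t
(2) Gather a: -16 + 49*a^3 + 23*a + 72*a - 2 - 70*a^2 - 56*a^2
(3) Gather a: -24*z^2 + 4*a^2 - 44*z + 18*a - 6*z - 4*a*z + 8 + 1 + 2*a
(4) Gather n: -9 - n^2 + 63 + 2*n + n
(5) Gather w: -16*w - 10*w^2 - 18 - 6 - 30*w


(1) = t^2*(16 - 16*w) + t*(-8*w^2 + 154*w - 146) + 8*w^3 - 78*w^2 + 52*w + 18
(2) = 49*a^3 - 126*a^2 + 95*a - 18
(3) = 4*a^2 + a*(20 - 4*z) - 24*z^2 - 50*z + 9
(4) = -n^2 + 3*n + 54
(5) = -10*w^2 - 46*w - 24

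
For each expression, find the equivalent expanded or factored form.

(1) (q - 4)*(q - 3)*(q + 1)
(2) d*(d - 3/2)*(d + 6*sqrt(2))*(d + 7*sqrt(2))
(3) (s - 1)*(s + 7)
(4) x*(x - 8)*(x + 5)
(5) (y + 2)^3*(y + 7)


(1) = q^3 - 6*q^2 + 5*q + 12
(2) = d^4 - 3*d^3/2 + 13*sqrt(2)*d^3 - 39*sqrt(2)*d^2/2 + 84*d^2 - 126*d
(3) = s^2 + 6*s - 7
(4) = x^3 - 3*x^2 - 40*x
(5) = y^4 + 13*y^3 + 54*y^2 + 92*y + 56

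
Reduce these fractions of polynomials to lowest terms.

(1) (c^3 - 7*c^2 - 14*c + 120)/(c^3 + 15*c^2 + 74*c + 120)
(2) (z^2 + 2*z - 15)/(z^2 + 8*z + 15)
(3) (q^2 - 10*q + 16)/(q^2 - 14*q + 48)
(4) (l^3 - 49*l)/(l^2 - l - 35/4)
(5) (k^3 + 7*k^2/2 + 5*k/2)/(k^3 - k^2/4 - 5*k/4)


(1) = (c^2 - 11*c + 30)/(c^2 + 11*c + 30)
(2) = (z - 3)/(z + 3)
(3) = (q - 2)/(q - 6)
(4) = (4*l^3 - 196*l)/(4*l^2 - 4*l - 35)
(5) = (4*k + 10)/(4*k - 5)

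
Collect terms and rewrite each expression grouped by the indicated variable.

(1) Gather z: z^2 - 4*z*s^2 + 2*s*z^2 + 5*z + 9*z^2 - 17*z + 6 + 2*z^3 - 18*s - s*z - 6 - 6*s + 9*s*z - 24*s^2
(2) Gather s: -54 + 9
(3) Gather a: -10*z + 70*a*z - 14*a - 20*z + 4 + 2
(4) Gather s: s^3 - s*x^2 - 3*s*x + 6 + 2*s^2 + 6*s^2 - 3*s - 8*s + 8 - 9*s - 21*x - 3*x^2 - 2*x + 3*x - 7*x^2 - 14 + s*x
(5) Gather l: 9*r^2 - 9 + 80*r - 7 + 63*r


(1) = -24*s^2 - 24*s + 2*z^3 + z^2*(2*s + 10) + z*(-4*s^2 + 8*s - 12)
(2) = -45
(3) = a*(70*z - 14) - 30*z + 6
(4) = s^3 + 8*s^2 + s*(-x^2 - 2*x - 20) - 10*x^2 - 20*x
(5) = 9*r^2 + 143*r - 16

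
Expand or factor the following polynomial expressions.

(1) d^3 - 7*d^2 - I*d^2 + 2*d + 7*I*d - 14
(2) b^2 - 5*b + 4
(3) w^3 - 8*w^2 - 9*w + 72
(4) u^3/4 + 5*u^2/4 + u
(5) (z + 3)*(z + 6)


(1) = (d - 7)*(d - 2*I)*(d + I)
(2) = (b - 4)*(b - 1)
(3) = (w - 8)*(w - 3)*(w + 3)
(4) = u*(u/4 + 1)*(u + 1)
(5) = z^2 + 9*z + 18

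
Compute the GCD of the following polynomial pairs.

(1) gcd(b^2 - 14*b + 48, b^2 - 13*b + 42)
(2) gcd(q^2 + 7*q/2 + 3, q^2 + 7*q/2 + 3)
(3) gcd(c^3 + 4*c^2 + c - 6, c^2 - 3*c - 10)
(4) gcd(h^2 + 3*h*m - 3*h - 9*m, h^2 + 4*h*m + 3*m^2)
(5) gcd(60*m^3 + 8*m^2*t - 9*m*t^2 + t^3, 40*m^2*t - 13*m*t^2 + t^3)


(1) = b - 6
(2) = gcd((q + 3/2)*(q + 2), (q + 3/2)*(q + 2)) = q^2 + 7*q/2 + 3
(3) = gcd((c - 1)*(c + 2)*(c + 3), (c - 5)*(c + 2)) = c + 2
(4) = h + 3*m
(5) = -5*m + t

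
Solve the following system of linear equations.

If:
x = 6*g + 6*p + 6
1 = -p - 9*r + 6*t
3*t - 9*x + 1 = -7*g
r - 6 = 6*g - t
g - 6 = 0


Then:
g = 6
p = -1296/269
r = 13763/807
t = 20131/807
x = 3522/269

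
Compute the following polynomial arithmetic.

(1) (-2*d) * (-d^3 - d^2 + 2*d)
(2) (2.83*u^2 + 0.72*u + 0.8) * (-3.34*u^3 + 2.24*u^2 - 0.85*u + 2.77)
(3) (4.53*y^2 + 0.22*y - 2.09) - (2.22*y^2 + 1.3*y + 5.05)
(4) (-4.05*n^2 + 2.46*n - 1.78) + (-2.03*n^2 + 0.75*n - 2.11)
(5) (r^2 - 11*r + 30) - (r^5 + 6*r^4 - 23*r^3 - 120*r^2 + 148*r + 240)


(1) = 2*d^4 + 2*d^3 - 4*d^2
(2) = -9.4522*u^5 + 3.9344*u^4 - 3.4647*u^3 + 9.0191*u^2 + 1.3144*u + 2.216
(3) = 2.31*y^2 - 1.08*y - 7.14
(4) = -6.08*n^2 + 3.21*n - 3.89
(5) = -r^5 - 6*r^4 + 23*r^3 + 121*r^2 - 159*r - 210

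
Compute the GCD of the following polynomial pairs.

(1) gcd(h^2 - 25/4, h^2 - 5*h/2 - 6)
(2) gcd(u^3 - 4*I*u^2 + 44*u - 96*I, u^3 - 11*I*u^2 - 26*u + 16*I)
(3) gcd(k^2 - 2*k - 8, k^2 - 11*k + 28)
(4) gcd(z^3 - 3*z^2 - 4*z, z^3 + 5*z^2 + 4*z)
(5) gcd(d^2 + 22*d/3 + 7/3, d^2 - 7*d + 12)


(1) = gcd((h - 5/2)*(h + 5/2), (h - 4)*(h + 3/2)) = 1
(2) = gcd((u - 8*I)*(u - 2*I)*(u + 6*I), (u - 8*I)*(u - 2*I)*(u - I)) = u^2 - 10*I*u - 16
(3) = gcd((k - 4)*(k + 2), (k - 7)*(k - 4)) = k - 4
(4) = gcd(z*(z - 4)*(z + 1), z*(z + 1)*(z + 4)) = z^2 + z
(5) = gcd((d + 1/3)*(d + 7), (d - 4)*(d - 3)) = 1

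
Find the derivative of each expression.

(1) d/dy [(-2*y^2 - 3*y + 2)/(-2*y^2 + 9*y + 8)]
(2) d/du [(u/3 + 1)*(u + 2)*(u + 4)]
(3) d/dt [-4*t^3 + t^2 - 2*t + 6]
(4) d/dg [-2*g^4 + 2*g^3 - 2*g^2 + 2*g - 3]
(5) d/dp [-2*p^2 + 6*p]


(1) = 6*(-4*y^2 - 4*y - 7)/(4*y^4 - 36*y^3 + 49*y^2 + 144*y + 64)
(2) = u^2 + 6*u + 26/3
(3) = -12*t^2 + 2*t - 2
(4) = -8*g^3 + 6*g^2 - 4*g + 2
(5) = 6 - 4*p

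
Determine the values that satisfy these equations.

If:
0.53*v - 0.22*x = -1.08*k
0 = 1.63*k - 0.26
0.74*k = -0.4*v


Then:
k = 0.16
v = -0.30
x = 0.07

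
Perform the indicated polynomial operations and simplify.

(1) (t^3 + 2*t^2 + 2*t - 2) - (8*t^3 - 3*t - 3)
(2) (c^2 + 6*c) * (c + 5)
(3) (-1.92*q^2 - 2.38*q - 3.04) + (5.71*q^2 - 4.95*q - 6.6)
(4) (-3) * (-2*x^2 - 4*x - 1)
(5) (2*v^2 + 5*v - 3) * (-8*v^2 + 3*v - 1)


(1) = -7*t^3 + 2*t^2 + 5*t + 1
(2) = c^3 + 11*c^2 + 30*c
(3) = 3.79*q^2 - 7.33*q - 9.64
(4) = 6*x^2 + 12*x + 3
(5) = -16*v^4 - 34*v^3 + 37*v^2 - 14*v + 3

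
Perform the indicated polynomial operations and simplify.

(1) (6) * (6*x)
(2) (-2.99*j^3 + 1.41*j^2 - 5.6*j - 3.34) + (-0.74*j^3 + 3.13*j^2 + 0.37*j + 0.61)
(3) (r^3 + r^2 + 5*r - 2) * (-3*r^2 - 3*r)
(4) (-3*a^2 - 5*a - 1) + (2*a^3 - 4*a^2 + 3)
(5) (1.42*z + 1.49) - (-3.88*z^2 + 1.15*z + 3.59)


(1) = 36*x
(2) = -3.73*j^3 + 4.54*j^2 - 5.23*j - 2.73
(3) = -3*r^5 - 6*r^4 - 18*r^3 - 9*r^2 + 6*r
(4) = 2*a^3 - 7*a^2 - 5*a + 2
(5) = 3.88*z^2 + 0.27*z - 2.1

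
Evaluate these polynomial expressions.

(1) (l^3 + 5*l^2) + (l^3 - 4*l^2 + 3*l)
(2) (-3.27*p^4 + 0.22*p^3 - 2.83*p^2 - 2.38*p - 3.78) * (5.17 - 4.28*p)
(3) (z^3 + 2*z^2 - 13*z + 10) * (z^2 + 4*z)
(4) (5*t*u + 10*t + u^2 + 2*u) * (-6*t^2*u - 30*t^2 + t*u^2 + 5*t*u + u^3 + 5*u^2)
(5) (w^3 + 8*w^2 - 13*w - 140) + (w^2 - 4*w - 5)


(1) = 2*l^3 + l^2 + 3*l
(2) = 13.9956*p^5 - 17.8475*p^4 + 13.2498*p^3 - 4.4447*p^2 + 3.8738*p - 19.5426
(3) = z^5 + 6*z^4 - 5*z^3 - 42*z^2 + 40*z
(4) = -30*t^3*u^2 - 210*t^3*u - 300*t^3 - t^2*u^3 - 7*t^2*u^2 - 10*t^2*u + 6*t*u^4 + 42*t*u^3 + 60*t*u^2 + u^5 + 7*u^4 + 10*u^3
(5) = w^3 + 9*w^2 - 17*w - 145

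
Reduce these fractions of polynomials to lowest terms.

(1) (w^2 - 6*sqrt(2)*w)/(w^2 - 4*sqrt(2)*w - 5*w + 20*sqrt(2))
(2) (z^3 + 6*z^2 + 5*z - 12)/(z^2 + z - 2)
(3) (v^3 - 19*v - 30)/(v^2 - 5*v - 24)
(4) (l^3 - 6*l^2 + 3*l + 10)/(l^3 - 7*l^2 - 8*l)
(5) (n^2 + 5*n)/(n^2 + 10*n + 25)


(1) = (w^2 - 6*sqrt(2)*w)/(w^2 + w*(-4*sqrt(2) - 5) + 20*sqrt(2))
(2) = (z^2 + 7*z + 12)/(z + 2)
(3) = (v^2 - 3*v - 10)/(v - 8)
(4) = (l^2 - 7*l + 10)/(l^2 - 8*l)
(5) = n/(n + 5)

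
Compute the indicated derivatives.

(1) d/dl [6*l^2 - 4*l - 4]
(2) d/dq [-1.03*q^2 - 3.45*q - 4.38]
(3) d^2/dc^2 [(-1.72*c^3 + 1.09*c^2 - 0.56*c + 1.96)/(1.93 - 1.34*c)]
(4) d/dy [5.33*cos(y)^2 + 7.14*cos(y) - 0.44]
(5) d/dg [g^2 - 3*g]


(1) = 12*l - 4
(2) = -2.06*q - 3.45
(3) = (6.176864*c^3 - 26.689584*c^2 + 38.440968*c - 12.26249)/(2.406104*c^3 - 10.396524*c^2 + 14.974098*c - 7.189057)
(4) = -(10.66*cos(y) + 7.14)*sin(y)
(5) = 2*g - 3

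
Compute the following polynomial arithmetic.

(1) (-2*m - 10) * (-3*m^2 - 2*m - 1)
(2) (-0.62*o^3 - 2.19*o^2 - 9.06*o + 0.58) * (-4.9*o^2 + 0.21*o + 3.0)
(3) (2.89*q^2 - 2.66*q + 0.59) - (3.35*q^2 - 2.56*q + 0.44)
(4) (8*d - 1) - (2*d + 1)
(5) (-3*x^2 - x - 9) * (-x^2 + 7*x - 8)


(1) = 6*m^3 + 34*m^2 + 22*m + 10
(2) = 3.038*o^5 + 10.6008*o^4 + 42.0741*o^3 - 11.3146*o^2 - 27.0582*o + 1.74
(3) = -0.46*q^2 - 0.1*q + 0.15
(4) = 6*d - 2
(5) = 3*x^4 - 20*x^3 + 26*x^2 - 55*x + 72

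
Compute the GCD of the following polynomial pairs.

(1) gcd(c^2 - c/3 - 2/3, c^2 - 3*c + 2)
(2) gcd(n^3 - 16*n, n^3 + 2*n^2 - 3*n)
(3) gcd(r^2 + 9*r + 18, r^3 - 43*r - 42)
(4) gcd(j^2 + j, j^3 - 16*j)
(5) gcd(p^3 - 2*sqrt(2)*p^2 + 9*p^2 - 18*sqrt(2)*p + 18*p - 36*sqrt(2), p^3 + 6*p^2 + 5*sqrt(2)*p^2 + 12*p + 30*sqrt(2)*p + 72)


(1) = gcd((c - 1)*(c + 2/3), (c - 2)*(c - 1)) = c - 1
(2) = gcd(n*(n - 4)*(n + 4), n*(n - 1)*(n + 3)) = n
(3) = gcd((r + 3)*(r + 6), (r - 7)*(r + 1)*(r + 6)) = r + 6
(4) = gcd(j*(j + 1), j*(j - 4)*(j + 4)) = j
(5) = gcd((p + 3)*(p + 6)*(p - 2*sqrt(2)), (p + 6)*(p + 2*sqrt(2))*(p + 3*sqrt(2))) = p + 6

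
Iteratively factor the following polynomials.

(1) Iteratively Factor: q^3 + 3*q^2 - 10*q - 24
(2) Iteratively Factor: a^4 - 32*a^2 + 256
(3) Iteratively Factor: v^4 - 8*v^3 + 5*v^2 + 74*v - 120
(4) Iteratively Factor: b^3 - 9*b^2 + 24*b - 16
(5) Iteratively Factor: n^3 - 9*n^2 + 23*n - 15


(1) = (q + 4)*(q^2 - q - 6) = (q - 3)*(q + 4)*(q + 2)
(2) = (a + 4)*(a^3 - 4*a^2 - 16*a + 64) = (a + 4)^2*(a^2 - 8*a + 16) = (a - 4)*(a + 4)^2*(a - 4)
(3) = (v - 5)*(v^3 - 3*v^2 - 10*v + 24) = (v - 5)*(v + 3)*(v^2 - 6*v + 8) = (v - 5)*(v - 2)*(v + 3)*(v - 4)
(4) = (b - 4)*(b^2 - 5*b + 4) = (b - 4)^2*(b - 1)
(5) = (n - 3)*(n^2 - 6*n + 5) = (n - 5)*(n - 3)*(n - 1)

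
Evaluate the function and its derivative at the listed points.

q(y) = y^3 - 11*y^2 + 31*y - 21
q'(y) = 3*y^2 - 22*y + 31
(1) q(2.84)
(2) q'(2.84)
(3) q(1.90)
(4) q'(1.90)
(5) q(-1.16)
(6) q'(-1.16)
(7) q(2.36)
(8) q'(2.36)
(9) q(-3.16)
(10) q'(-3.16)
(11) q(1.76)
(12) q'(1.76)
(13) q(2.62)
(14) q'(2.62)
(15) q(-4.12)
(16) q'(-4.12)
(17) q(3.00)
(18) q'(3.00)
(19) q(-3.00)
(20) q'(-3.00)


(1) = 1.22
(2) = -7.28
(3) = 5.05
(4) = 0.03
(5) = -73.32
(6) = 60.56
(7) = 4.04
(8) = -4.21
(9) = -260.36
(10) = 130.48
(11) = 4.94
(12) = 1.57
(13) = 2.70
(14) = -6.05
(15) = -405.37
(16) = 172.56
(17) = 0.00
(18) = -8.00
(19) = -240.00
(20) = 124.00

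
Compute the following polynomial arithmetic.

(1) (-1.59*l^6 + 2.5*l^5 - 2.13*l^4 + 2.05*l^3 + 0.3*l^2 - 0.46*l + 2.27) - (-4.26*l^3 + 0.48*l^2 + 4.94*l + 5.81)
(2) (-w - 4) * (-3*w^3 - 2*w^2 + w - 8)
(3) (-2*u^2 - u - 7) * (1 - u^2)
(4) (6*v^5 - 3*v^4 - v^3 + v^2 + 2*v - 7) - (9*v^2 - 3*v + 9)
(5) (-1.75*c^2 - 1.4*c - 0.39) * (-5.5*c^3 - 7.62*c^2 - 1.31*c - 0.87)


(1) = -1.59*l^6 + 2.5*l^5 - 2.13*l^4 + 6.31*l^3 - 0.18*l^2 - 5.4*l - 3.54
(2) = 3*w^4 + 14*w^3 + 7*w^2 + 4*w + 32
(3) = 2*u^4 + u^3 + 5*u^2 - u - 7
(4) = 6*v^5 - 3*v^4 - v^3 - 8*v^2 + 5*v - 16
(5) = 9.625*c^5 + 21.035*c^4 + 15.1055*c^3 + 6.3283*c^2 + 1.7289*c + 0.3393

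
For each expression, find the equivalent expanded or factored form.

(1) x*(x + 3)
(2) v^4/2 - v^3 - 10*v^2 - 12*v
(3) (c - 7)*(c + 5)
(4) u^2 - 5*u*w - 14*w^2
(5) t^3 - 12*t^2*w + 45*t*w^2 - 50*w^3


(1) = x^2 + 3*x
(2) = v*(v/2 + 1)*(v - 6)*(v + 2)
(3) = c^2 - 2*c - 35
(4) = (u - 7*w)*(u + 2*w)
(5) = (t - 5*w)^2*(t - 2*w)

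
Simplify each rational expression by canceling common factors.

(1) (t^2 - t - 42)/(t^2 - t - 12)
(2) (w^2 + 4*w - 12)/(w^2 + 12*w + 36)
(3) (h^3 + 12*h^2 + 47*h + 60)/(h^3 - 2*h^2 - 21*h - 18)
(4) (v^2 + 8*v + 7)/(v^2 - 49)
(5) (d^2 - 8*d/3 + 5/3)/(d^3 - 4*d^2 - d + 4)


(1) = (t^2 - t - 42)/(t^2 - t - 12)
(2) = (w - 2)/(w + 6)
(3) = (h^2 + 9*h + 20)/(h^2 - 5*h - 6)
(4) = (v + 1)/(v - 7)
(5) = (3*d - 5)/(3*d^2 - 9*d - 12)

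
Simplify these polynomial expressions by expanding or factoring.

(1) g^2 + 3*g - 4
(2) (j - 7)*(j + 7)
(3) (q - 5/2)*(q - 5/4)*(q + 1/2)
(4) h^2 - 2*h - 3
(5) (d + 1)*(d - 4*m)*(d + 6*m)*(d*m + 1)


(1) = (g - 1)*(g + 4)
(2) = j^2 - 49
(3) = q^3 - 13*q^2/4 + 5*q/4 + 25/16
(4) = (h - 3)*(h + 1)
(5) = d^4*m + 2*d^3*m^2 + d^3*m + d^3 - 24*d^2*m^3 + 2*d^2*m^2 + 2*d^2*m + d^2 - 24*d*m^3 - 24*d*m^2 + 2*d*m - 24*m^2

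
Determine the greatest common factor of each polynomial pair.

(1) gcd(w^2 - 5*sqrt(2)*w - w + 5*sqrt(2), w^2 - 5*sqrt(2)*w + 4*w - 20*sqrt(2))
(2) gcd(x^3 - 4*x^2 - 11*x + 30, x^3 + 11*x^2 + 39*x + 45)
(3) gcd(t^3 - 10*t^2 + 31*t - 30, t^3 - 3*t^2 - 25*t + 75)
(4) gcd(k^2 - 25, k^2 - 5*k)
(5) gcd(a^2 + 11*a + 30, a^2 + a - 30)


(1) = w - 5*sqrt(2)
(2) = x + 3
(3) = t^2 - 8*t + 15
(4) = gcd((k - 5)*(k + 5), k*(k - 5)) = k - 5
(5) = gcd((a + 5)*(a + 6), (a - 5)*(a + 6)) = a + 6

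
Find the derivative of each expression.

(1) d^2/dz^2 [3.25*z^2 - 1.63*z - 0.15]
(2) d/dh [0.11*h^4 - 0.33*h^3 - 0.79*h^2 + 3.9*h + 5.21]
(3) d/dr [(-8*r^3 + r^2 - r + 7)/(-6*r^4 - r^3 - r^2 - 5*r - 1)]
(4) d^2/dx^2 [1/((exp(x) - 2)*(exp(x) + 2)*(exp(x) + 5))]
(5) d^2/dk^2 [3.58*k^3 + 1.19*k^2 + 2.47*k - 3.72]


(1) = 6.50000000000000
(2) = 0.44*h^3 - 0.99*h^2 - 1.58*h + 3.9
(3) = 3*(-16*r^6 + 4*r^5 - 3*r^4 + 82*r^3 + 13*r^2 + 4*r + 12)/(36*r^8 + 12*r^7 + 13*r^6 + 62*r^5 + 23*r^4 + 12*r^3 + 27*r^2 + 10*r + 1)
(4) = (9*exp(5*x) + 55*exp(4*x) + 92*exp(3*x) + 120*exp(2*x) + 416*exp(x) - 80)*exp(x)/(exp(9*x) + 15*exp(8*x) + 63*exp(7*x) - 55*exp(6*x) - 852*exp(5*x) - 780*exp(4*x) + 3536*exp(3*x) + 5040*exp(2*x) - 4800*exp(x) - 8000)
(5) = 21.48*k + 2.38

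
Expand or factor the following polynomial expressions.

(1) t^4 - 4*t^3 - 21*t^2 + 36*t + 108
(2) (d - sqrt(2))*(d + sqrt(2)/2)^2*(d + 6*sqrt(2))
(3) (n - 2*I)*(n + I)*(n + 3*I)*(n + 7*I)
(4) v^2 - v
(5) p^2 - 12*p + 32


(1) = (t - 6)*(t - 3)*(t + 2)*(t + 3)
(2) = d^4 + 6*sqrt(2)*d^3 - 3*d^2/2 - 19*sqrt(2)*d/2 - 6
(3) = n^4 + 9*I*n^3 - 9*n^2 + 41*I*n - 42
(4) = v*(v - 1)
(5) = (p - 8)*(p - 4)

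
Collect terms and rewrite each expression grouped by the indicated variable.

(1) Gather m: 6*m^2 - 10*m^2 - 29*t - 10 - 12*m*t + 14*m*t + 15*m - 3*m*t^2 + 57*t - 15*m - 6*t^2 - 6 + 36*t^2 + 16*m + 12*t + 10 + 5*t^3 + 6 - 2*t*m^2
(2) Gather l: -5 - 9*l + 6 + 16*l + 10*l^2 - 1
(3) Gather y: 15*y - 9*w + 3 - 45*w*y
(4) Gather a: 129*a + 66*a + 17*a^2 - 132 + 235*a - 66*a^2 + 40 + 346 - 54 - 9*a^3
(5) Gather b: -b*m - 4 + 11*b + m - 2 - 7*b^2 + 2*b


(1) = m^2*(-2*t - 4) + m*(-3*t^2 + 2*t + 16) + 5*t^3 + 30*t^2 + 40*t
(2) = 10*l^2 + 7*l
(3) = -9*w + y*(15 - 45*w) + 3
(4) = -9*a^3 - 49*a^2 + 430*a + 200
(5) = -7*b^2 + b*(13 - m) + m - 6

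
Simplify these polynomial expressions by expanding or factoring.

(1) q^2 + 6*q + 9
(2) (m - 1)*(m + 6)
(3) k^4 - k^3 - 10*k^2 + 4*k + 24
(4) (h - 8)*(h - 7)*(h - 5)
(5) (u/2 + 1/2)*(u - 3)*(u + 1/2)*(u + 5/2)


(1) = (q + 3)^2
(2) = m^2 + 5*m - 6
(3) = (k - 3)*(k - 2)*(k + 2)^2
(4) = h^3 - 20*h^2 + 131*h - 280
(5) = u^4/2 + u^3/2 - 31*u^2/8 - 23*u/4 - 15/8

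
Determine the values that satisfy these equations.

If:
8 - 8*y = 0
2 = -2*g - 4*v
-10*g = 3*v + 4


Then:
g = -5/17
v = -6/17
y = 1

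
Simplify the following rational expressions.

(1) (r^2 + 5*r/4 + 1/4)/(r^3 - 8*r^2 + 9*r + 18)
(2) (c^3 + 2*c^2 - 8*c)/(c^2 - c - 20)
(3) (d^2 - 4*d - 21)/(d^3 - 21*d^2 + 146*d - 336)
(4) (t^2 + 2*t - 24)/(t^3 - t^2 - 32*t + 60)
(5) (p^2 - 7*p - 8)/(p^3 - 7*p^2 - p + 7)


(1) = (4*r + 1)/(4*r^2 - 36*r + 72)
(2) = (c^2 - 2*c)/(c - 5)
(3) = (d + 3)/(d^2 - 14*d + 48)
(4) = (t - 4)/(t^2 - 7*t + 10)
(5) = (p - 8)/(p^2 - 8*p + 7)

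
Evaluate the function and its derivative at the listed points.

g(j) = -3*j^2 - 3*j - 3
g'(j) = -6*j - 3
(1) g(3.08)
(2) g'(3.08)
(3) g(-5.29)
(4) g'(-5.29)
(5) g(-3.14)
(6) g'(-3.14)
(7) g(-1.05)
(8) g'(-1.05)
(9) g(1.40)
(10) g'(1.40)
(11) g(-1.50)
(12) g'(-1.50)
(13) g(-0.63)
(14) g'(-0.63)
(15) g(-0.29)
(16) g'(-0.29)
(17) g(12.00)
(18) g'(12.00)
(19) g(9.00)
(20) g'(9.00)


(1) = -40.70
(2) = -21.48
(3) = -71.08
(4) = 28.74
(5) = -23.16
(6) = 15.84
(7) = -3.16
(8) = 3.30
(9) = -13.08
(10) = -11.40
(11) = -5.25
(12) = 6.00
(13) = -2.30
(14) = 0.78
(15) = -2.38
(16) = -1.26
(17) = -471.00
(18) = -75.00
(19) = -273.00
(20) = -57.00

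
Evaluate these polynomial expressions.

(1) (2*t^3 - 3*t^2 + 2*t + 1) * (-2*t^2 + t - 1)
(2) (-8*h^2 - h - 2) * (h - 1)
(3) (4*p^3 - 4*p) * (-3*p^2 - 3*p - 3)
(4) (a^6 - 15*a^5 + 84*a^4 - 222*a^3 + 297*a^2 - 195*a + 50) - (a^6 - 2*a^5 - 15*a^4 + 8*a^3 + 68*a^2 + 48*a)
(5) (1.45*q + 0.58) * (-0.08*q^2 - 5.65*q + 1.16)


(1) = -4*t^5 + 8*t^4 - 9*t^3 + 3*t^2 - t - 1
(2) = -8*h^3 + 7*h^2 - h + 2
(3) = -12*p^5 - 12*p^4 + 12*p^2 + 12*p
(4) = -13*a^5 + 99*a^4 - 230*a^3 + 229*a^2 - 243*a + 50
(5) = -0.116*q^3 - 8.2389*q^2 - 1.595*q + 0.6728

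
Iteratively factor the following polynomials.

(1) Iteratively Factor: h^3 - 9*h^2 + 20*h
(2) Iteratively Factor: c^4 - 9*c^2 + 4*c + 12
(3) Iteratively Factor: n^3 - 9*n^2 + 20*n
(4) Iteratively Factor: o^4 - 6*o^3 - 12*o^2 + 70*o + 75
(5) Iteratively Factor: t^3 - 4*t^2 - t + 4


(1) = (h - 4)*(h^2 - 5*h) = (h - 5)*(h - 4)*(h)
(2) = (c + 3)*(c^3 - 3*c^2 + 4) = (c - 2)*(c + 3)*(c^2 - c - 2) = (c - 2)^2*(c + 3)*(c + 1)
(3) = (n - 4)*(n^2 - 5*n) = n*(n - 4)*(n - 5)
(4) = (o - 5)*(o^3 - o^2 - 17*o - 15) = (o - 5)*(o + 3)*(o^2 - 4*o - 5) = (o - 5)*(o + 1)*(o + 3)*(o - 5)
(5) = (t - 1)*(t^2 - 3*t - 4) = (t - 4)*(t - 1)*(t + 1)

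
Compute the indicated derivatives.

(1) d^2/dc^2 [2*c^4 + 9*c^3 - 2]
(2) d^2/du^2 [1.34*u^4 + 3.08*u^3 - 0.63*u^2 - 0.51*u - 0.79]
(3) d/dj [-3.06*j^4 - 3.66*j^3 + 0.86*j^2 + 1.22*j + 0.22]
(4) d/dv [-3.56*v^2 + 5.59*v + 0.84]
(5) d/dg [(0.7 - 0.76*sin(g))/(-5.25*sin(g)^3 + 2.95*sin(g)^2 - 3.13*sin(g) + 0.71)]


(1) = 6*c*(4*c + 9)
(2) = 16.08*u^2 + 18.48*u - 1.26
(3) = -12.24*j^3 - 10.98*j^2 + 1.72*j + 1.22
(4) = 5.59 - 7.12*v
(5) = (-7.98*sin(g)^3 + 13.267*sin(g)^2 - 4.13*sin(g) + 1.6514)*cos(g)/(27.5625*sin(g)^6 - 30.975*sin(g)^5 + 41.5675*sin(g)^4 - 25.922*sin(g)^3 + 13.9859*sin(g)^2 - 4.4446*sin(g) + 0.5041)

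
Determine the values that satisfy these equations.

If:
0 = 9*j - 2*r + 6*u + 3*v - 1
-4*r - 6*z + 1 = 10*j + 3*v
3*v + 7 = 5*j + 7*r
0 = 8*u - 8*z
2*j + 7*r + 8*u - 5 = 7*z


Then:
j = -132/49
r = 22/49
u = 355/49
v = -283/49
z = 355/49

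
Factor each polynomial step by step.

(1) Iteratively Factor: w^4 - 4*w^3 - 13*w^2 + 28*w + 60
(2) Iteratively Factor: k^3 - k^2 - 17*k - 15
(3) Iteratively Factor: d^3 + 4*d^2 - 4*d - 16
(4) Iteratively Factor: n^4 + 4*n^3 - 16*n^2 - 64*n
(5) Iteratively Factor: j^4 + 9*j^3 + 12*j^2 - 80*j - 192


(1) = (w + 2)*(w^3 - 6*w^2 - w + 30) = (w - 5)*(w + 2)*(w^2 - w - 6) = (w - 5)*(w - 3)*(w + 2)*(w + 2)
(2) = (k - 5)*(k^2 + 4*k + 3) = (k - 5)*(k + 3)*(k + 1)
(3) = (d + 2)*(d^2 + 2*d - 8) = (d + 2)*(d + 4)*(d - 2)
(4) = (n - 4)*(n^3 + 8*n^2 + 16*n) = n*(n - 4)*(n^2 + 8*n + 16) = n*(n - 4)*(n + 4)*(n + 4)
(5) = (j + 4)*(j^3 + 5*j^2 - 8*j - 48) = (j + 4)^2*(j^2 + j - 12) = (j - 3)*(j + 4)^2*(j + 4)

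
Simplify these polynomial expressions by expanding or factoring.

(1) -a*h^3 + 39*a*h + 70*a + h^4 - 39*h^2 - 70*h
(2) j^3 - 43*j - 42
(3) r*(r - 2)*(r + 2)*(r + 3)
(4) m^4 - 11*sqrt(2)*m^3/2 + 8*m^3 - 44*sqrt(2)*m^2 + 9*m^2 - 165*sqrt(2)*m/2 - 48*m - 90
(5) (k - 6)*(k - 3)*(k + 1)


(1) = (-a + h)*(h - 7)*(h + 2)*(h + 5)
(2) = (j - 7)*(j + 1)*(j + 6)
(3) = r^4 + 3*r^3 - 4*r^2 - 12*r
(4) = (m + 3)*(m + 5)*(m - 6*sqrt(2))*(m + sqrt(2)/2)
(5) = k^3 - 8*k^2 + 9*k + 18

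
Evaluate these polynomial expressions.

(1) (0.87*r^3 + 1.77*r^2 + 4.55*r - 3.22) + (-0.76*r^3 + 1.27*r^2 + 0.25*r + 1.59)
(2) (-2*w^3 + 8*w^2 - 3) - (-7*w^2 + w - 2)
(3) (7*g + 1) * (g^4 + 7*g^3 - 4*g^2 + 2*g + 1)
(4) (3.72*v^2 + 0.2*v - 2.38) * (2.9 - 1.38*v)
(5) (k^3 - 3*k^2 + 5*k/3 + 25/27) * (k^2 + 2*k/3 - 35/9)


(1) = 0.11*r^3 + 3.04*r^2 + 4.8*r - 1.63
(2) = -2*w^3 + 15*w^2 - w - 1
(3) = 7*g^5 + 50*g^4 - 21*g^3 + 10*g^2 + 9*g + 1
(4) = -5.1336*v^3 + 10.512*v^2 + 3.8644*v - 6.902
(5) = k^5 - 7*k^4/3 - 38*k^3/9 + 370*k^2/27 - 475*k/81 - 875/243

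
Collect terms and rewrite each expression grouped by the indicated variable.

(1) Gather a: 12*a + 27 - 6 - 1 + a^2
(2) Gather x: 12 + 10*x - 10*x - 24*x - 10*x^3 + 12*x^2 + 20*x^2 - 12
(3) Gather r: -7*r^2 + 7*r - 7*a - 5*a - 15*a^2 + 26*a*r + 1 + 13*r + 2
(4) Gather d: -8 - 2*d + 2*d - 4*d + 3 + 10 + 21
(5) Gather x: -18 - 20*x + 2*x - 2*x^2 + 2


(1) = a^2 + 12*a + 20
(2) = -10*x^3 + 32*x^2 - 24*x
(3) = -15*a^2 - 12*a - 7*r^2 + r*(26*a + 20) + 3
(4) = 26 - 4*d
(5) = -2*x^2 - 18*x - 16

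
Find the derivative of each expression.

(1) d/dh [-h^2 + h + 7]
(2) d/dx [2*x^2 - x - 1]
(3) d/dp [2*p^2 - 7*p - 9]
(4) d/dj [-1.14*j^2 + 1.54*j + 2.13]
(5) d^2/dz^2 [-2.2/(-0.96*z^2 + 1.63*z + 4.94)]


(1) = 1 - 2*h
(2) = 4*x - 1
(3) = 4*p - 7
(4) = 1.54 - 2.28*j
(5) = (4.05504*z^2 - 6.88512*z - 2.2*(1.92*z - 1.63)*(3.84*z - 3.26) - 20.86656)/(-0.96*z^2 + 1.63*z + 4.94)^3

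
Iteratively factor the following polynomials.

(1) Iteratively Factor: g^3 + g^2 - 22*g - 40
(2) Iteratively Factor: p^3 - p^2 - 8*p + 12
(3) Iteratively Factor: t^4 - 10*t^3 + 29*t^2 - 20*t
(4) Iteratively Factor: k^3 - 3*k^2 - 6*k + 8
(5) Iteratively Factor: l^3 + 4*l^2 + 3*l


(1) = (g - 5)*(g^2 + 6*g + 8) = (g - 5)*(g + 4)*(g + 2)
(2) = (p - 2)*(p^2 + p - 6) = (p - 2)*(p + 3)*(p - 2)
(3) = (t - 4)*(t^3 - 6*t^2 + 5*t) = (t - 5)*(t - 4)*(t^2 - t) = (t - 5)*(t - 4)*(t - 1)*(t)
(4) = (k - 4)*(k^2 + k - 2) = (k - 4)*(k + 2)*(k - 1)
(5) = (l + 3)*(l^2 + l) = l*(l + 3)*(l + 1)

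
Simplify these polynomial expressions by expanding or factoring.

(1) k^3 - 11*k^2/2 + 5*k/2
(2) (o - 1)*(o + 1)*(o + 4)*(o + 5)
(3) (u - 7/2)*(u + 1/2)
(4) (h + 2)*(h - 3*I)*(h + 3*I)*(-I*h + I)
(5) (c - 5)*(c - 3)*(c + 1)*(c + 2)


(1) = k*(k - 5)*(k - 1/2)
(2) = o^4 + 9*o^3 + 19*o^2 - 9*o - 20
(3) = u^2 - 3*u - 7/4
(4) = -I*h^4 - I*h^3 - 7*I*h^2 - 9*I*h + 18*I
(5) = c^4 - 5*c^3 - 7*c^2 + 29*c + 30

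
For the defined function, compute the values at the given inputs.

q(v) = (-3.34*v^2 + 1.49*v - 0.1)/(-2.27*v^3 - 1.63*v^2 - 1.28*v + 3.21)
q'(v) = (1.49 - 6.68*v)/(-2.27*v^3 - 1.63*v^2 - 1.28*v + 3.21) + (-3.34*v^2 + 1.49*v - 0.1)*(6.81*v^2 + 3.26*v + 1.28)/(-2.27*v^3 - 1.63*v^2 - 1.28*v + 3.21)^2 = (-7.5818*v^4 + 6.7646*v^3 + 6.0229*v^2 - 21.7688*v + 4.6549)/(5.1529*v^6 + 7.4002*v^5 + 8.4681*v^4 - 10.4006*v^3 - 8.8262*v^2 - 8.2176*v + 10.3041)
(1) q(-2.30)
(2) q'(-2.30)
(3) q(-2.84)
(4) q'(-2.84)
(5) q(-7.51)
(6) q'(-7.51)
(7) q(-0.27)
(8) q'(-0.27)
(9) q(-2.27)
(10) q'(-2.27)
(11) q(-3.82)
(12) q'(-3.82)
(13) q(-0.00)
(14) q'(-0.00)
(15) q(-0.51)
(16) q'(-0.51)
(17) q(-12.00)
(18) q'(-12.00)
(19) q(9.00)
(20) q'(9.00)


(1) = -0.84
(2) = -0.33
(3) = -0.68
(4) = -0.26
(5) = -0.23
(6) = -0.03
(7) = -0.21
(8) = 0.89
(9) = -0.85
(10) = -0.33
(11) = -0.49
(12) = -0.15
(13) = -0.03
(14) = 0.45
(15) = -0.46
(16) = 1.14
(17) = -0.13
(18) = -0.01
(19) = 0.14
(20) = -0.01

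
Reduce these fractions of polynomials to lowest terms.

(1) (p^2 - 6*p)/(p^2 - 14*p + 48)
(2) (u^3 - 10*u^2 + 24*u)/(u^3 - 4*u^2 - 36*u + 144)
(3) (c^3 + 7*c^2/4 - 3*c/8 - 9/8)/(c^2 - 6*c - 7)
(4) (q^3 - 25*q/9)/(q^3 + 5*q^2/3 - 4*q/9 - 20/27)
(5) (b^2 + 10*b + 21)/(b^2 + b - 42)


(1) = p/(p - 8)
(2) = u/(u + 6)
(3) = (8*c^2 + 6*c - 9)/(8*c - 56)
(4) = (9*q^2 - 15*q)/(9*q^2 - 4)
(5) = (b + 3)/(b - 6)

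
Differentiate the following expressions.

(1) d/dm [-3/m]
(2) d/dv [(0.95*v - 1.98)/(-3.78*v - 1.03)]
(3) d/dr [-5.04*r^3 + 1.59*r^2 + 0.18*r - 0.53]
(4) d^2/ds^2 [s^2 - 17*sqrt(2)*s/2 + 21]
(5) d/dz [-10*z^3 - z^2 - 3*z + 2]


(1) = 3/m^2
(2) = (-31.989762*v - 8.716787)/(3.78*v + 1.03)^3
(3) = -15.12*r^2 + 3.18*r + 0.18
(4) = 2
(5) = -30*z^2 - 2*z - 3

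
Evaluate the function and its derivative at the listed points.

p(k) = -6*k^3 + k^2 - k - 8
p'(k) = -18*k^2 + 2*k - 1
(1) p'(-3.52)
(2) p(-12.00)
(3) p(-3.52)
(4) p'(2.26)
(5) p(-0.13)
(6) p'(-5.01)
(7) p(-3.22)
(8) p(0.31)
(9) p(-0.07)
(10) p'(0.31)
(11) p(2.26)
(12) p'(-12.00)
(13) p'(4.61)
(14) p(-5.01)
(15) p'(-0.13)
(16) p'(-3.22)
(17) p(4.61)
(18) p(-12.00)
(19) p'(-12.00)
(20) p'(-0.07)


(1) = -231.07
(2) = 10516.00
(3) = 269.60
(4) = -88.42
(5) = -7.84
(6) = -462.82
(7) = 205.91
(8) = -8.39
(9) = -7.92
(10) = -2.11
(11) = -74.41
(12) = -2617.00
(13) = -374.32
(14) = 776.62
(15) = -1.56
(16) = -194.07
(17) = -579.19
(18) = 10516.00
(19) = -2617.00
(20) = -1.23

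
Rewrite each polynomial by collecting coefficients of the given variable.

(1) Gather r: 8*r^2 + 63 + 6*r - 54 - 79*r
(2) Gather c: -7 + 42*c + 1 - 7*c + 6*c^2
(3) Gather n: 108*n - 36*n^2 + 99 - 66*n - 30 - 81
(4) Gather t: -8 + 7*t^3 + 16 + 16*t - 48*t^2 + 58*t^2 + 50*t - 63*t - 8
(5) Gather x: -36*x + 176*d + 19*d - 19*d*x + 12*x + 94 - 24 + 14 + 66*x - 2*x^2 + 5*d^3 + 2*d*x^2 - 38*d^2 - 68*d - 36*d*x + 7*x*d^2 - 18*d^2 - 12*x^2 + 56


(1) = 8*r^2 - 73*r + 9
(2) = 6*c^2 + 35*c - 6
(3) = -36*n^2 + 42*n - 12
(4) = 7*t^3 + 10*t^2 + 3*t
(5) = 5*d^3 - 56*d^2 + 127*d + x^2*(2*d - 14) + x*(7*d^2 - 55*d + 42) + 140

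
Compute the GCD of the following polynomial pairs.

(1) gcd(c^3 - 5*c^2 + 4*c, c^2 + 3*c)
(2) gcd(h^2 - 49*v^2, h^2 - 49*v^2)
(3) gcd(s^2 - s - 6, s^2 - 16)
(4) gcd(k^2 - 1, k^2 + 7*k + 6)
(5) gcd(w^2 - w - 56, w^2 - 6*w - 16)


(1) = gcd(c*(c - 4)*(c - 1), c*(c + 3)) = c
(2) = gcd((h - 7*v)*(h + 7*v), (h - 7*v)*(h + 7*v)) = -h^2 + 49*v^2
(3) = gcd((s - 3)*(s + 2), (s - 4)*(s + 4)) = 1
(4) = gcd((k - 1)*(k + 1), (k + 1)*(k + 6)) = k + 1
(5) = w - 8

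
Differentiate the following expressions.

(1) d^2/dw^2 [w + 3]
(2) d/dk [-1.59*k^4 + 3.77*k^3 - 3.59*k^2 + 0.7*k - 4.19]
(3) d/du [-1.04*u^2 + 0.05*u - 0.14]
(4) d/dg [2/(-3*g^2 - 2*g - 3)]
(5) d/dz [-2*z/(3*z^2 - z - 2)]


(1) = 0
(2) = -6.36*k^3 + 11.31*k^2 - 7.18*k + 0.7
(3) = 0.05 - 2.08*u
(4) = 4*(3*g + 1)/(3*g^2 + 2*g + 3)^2
(5) = 2*(3*z^2 + 2)/(9*z^4 - 6*z^3 - 11*z^2 + 4*z + 4)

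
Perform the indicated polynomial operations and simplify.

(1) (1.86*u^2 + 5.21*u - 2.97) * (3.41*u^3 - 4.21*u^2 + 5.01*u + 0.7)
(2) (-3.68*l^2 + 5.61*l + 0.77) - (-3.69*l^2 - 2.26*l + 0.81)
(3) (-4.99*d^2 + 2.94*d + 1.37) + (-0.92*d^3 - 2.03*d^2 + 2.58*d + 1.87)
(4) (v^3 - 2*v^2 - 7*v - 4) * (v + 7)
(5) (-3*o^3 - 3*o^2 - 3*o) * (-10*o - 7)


(1) = 6.3426*u^5 + 9.9355*u^4 - 22.7432*u^3 + 39.9078*u^2 - 11.2327*u - 2.079
(2) = 0.01*l^2 + 7.87*l - 0.04
(3) = -0.92*d^3 - 7.02*d^2 + 5.52*d + 3.24
(4) = v^4 + 5*v^3 - 21*v^2 - 53*v - 28
(5) = 30*o^4 + 51*o^3 + 51*o^2 + 21*o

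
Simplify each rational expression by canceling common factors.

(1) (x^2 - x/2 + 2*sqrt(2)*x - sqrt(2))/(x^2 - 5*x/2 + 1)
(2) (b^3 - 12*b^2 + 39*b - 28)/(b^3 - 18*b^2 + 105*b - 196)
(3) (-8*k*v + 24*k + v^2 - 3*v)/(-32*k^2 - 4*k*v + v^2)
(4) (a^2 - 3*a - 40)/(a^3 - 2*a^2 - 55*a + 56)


(1) = (4*x + 8*sqrt(2))/(4*x - 8)
(2) = (b - 1)/(b - 7)
(3) = (v - 3)/(4*k + v)
(4) = (a + 5)/(a^2 + 6*a - 7)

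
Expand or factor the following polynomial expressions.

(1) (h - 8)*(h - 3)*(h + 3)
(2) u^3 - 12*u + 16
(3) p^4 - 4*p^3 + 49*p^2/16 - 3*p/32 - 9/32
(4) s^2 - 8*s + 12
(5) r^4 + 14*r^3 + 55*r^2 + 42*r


(1) = h^3 - 8*h^2 - 9*h + 72
(2) = (u - 2)^2*(u + 4)
(3) = (p - 3)*(p - 3/4)*(p - 1/2)*(p + 1/4)
(4) = (s - 6)*(s - 2)
(5) = r*(r + 1)*(r + 6)*(r + 7)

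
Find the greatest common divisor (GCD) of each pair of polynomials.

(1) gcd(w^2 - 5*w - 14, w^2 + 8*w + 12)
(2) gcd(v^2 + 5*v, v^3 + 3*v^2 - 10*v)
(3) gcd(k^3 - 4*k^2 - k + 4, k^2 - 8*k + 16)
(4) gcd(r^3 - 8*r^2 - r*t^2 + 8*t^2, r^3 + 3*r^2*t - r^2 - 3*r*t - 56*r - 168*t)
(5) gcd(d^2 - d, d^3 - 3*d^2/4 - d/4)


(1) = gcd((w - 7)*(w + 2), (w + 2)*(w + 6)) = w + 2
(2) = gcd(v*(v + 5), v*(v - 2)*(v + 5)) = v^2 + 5*v
(3) = k - 4
(4) = gcd((r - 8)*(r - t)*(r + t), (r - 8)*(r + 7)*(r + 3*t)) = r - 8
(5) = d^2 - d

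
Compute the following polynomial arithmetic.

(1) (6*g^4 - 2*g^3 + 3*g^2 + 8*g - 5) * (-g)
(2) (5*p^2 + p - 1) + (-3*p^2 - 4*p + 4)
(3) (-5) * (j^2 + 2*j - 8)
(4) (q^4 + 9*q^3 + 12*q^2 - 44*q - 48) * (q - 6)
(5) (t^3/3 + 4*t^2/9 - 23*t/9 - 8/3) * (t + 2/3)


(1) = -6*g^5 + 2*g^4 - 3*g^3 - 8*g^2 + 5*g
(2) = 2*p^2 - 3*p + 3
(3) = -5*j^2 - 10*j + 40
(4) = q^5 + 3*q^4 - 42*q^3 - 116*q^2 + 216*q + 288
(5) = t^4/3 + 2*t^3/3 - 61*t^2/27 - 118*t/27 - 16/9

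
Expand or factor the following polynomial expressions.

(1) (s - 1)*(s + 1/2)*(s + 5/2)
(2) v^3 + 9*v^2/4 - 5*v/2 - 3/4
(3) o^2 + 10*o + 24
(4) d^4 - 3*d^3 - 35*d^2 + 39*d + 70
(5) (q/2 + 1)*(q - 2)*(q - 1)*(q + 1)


(1) = s^3 + 2*s^2 - 7*s/4 - 5/4
(2) = (v - 1)*(v + 1/4)*(v + 3)
(3) = (o + 4)*(o + 6)
(4) = (d - 7)*(d - 2)*(d + 1)*(d + 5)
(5) = q^4/2 - 5*q^2/2 + 2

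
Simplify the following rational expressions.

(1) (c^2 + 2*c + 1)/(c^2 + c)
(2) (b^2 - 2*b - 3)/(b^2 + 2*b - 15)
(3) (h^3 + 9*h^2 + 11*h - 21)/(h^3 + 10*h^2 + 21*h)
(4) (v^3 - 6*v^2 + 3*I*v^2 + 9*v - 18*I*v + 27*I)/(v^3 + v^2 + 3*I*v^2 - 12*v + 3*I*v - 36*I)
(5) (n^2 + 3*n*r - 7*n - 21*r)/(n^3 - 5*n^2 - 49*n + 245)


(1) = (c + 1)/c
(2) = (b + 1)/(b + 5)
(3) = (h - 1)/h
(4) = (v - 3)/(v + 4)
(5) = (n + 3*r)/(n^2 + 2*n - 35)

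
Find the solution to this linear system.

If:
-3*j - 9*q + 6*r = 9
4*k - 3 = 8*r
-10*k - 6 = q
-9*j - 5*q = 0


Then:
j = 435/458
k = -393/916
q = -783/458
r = -135/229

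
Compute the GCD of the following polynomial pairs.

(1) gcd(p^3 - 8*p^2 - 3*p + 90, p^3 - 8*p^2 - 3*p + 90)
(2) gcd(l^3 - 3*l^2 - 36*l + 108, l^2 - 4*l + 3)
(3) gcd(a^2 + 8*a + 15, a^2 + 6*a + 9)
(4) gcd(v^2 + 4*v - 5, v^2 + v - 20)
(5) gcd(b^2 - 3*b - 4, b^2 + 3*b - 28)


(1) = p^3 - 8*p^2 - 3*p + 90
(2) = gcd((l - 6)*(l - 3)*(l + 6), (l - 3)*(l - 1)) = l - 3
(3) = a + 3
(4) = gcd((v - 1)*(v + 5), (v - 4)*(v + 5)) = v + 5
(5) = b - 4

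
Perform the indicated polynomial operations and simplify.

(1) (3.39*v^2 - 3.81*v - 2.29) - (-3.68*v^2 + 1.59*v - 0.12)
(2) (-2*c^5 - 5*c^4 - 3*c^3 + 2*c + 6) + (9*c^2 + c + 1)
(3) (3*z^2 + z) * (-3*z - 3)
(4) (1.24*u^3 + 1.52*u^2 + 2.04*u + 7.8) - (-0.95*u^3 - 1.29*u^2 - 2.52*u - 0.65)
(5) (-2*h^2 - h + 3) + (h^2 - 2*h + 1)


(1) = 7.07*v^2 - 5.4*v - 2.17
(2) = -2*c^5 - 5*c^4 - 3*c^3 + 9*c^2 + 3*c + 7
(3) = -9*z^3 - 12*z^2 - 3*z
(4) = 2.19*u^3 + 2.81*u^2 + 4.56*u + 8.45
(5) = -h^2 - 3*h + 4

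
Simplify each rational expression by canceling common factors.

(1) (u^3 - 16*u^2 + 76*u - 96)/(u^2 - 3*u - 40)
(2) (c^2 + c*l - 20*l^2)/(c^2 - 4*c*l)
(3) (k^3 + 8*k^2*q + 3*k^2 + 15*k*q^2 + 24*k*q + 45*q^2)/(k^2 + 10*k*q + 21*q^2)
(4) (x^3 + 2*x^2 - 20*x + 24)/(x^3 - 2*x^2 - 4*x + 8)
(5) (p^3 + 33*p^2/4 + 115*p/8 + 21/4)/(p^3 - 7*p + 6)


(1) = (u^2 - 8*u + 12)/(u + 5)
(2) = (c + 5*l)/c
(3) = (k^2 + 5*k*q + 3*k + 15*q)/(k + 7*q)
(4) = (x + 6)/(x + 2)
(5) = (8*p^3 + 66*p^2 + 115*p + 42)/(8*p^3 - 56*p + 48)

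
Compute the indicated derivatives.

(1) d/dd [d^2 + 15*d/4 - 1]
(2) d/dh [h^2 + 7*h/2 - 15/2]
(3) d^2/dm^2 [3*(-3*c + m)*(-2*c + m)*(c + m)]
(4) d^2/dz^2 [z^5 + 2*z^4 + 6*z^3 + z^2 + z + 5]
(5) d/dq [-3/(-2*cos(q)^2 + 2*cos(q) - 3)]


(1) = 2*d + 15/4
(2) = 2*h + 7/2
(3) = -24*c + 18*m
(4) = 20*z^3 + 24*z^2 + 36*z + 2
(5) = 6*(-sin(q) + sin(2*q))/(2*cos(q) - cos(2*q) - 4)^2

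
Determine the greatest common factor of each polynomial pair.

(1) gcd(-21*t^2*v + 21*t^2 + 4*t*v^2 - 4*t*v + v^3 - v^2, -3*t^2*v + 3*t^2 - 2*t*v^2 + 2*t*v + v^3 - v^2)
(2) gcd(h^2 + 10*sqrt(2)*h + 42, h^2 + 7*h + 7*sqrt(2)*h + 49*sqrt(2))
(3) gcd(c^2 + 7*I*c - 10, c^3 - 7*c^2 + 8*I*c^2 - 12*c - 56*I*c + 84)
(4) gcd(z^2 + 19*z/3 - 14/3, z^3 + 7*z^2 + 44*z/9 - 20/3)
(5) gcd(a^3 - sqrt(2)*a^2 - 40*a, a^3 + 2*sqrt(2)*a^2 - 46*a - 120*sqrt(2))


(1) = gcd((-3*t + v)*(7*t + v)*(v - 1), (-3*t + v)*(t + v)*(v - 1)) = 3*t*v - 3*t - v^2 + v
(2) = gcd((h + 3*sqrt(2))*(h + 7*sqrt(2)), (h + 7)*(h + 7*sqrt(2))) = h + 7*sqrt(2)
(3) = gcd((c + 2*I)*(c + 5*I), (c - 7)*(c + 2*I)*(c + 6*I)) = c + 2*I
(4) = z - 2/3
(5) = gcd(a*(a - 5*sqrt(2))*(a + 4*sqrt(2)), (a - 5*sqrt(2))*(a + 3*sqrt(2))*(a + 4*sqrt(2))) = a^2 - sqrt(2)*a - 40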